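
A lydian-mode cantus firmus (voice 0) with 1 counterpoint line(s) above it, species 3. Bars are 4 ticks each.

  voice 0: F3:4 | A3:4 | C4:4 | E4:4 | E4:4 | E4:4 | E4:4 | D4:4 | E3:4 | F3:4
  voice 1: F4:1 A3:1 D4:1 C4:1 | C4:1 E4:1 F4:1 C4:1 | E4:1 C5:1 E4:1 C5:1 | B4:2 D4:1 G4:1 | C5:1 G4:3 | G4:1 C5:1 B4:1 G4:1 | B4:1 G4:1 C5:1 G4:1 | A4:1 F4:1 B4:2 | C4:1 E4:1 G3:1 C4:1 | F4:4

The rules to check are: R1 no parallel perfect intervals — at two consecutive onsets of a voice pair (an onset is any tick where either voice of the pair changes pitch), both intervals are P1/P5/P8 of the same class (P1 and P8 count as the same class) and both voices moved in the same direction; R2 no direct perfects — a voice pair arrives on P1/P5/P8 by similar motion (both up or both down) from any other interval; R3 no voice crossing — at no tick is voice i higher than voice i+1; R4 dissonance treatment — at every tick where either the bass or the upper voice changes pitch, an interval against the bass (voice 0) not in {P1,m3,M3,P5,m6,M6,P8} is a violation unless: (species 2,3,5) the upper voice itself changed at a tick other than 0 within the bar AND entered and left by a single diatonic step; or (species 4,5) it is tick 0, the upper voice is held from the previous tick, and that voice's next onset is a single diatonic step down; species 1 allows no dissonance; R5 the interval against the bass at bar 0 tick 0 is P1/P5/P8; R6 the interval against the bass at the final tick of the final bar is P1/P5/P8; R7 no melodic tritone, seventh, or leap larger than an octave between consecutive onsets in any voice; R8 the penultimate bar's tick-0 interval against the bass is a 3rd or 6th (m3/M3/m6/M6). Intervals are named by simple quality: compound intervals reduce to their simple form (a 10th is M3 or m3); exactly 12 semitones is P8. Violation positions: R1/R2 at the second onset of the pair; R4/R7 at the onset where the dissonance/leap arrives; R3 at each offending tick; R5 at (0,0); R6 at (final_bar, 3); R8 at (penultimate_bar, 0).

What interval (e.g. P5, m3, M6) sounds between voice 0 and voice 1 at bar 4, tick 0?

voice 0=E4 voice 1=C5 -> m6

m6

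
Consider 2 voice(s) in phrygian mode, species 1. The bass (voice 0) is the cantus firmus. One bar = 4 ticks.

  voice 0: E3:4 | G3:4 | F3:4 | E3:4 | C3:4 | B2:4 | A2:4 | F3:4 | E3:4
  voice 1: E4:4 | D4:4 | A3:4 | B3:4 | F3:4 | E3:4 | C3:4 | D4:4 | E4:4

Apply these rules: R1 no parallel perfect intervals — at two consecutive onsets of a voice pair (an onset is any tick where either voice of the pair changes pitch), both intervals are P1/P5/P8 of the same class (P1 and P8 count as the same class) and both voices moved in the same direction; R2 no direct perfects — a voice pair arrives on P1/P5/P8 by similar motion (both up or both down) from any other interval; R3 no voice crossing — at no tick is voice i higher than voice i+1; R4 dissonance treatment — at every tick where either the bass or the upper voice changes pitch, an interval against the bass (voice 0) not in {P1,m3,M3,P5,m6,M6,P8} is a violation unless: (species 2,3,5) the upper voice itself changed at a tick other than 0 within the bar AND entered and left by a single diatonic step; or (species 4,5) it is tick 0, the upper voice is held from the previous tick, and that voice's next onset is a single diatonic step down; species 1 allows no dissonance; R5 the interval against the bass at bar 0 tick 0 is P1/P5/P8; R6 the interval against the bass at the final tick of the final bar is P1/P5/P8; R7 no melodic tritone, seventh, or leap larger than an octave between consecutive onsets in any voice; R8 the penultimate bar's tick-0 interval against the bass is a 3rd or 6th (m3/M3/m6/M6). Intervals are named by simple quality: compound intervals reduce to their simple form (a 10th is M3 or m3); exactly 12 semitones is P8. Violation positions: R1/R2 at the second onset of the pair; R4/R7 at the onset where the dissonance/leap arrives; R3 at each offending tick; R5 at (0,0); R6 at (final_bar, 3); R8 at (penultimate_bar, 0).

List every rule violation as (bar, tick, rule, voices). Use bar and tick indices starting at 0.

(4, 0, R4, (0, 1))
(4, 0, R7, (1,))
(5, 0, R4, (0, 1))
(7, 0, R7, (1,))

bar 0: v0=E3 v1=E4 downbeat P8
bar 1: v0=G3 v1=D4 downbeat P5
bar 2: v0=F3 v1=A3 downbeat M3
bar 3: v0=E3 v1=B3 downbeat P5
bar 4: v0=C3 v1=F3 downbeat P4
bar 5: v0=B2 v1=E3 downbeat P4
bar 6: v0=A2 v1=C3 downbeat m3
bar 7: v0=F3 v1=D4 downbeat M6
bar 8: v0=E3 v1=E4 downbeat P8
  -> R4 @ bar 4 tick 0 v(0, 1): C3/F3 P4 untreated
  -> R7 @ bar 4 tick 0 v(1,): B3->F3 leap 6st
  -> R4 @ bar 5 tick 0 v(0, 1): B2/E3 P4 untreated
  -> R7 @ bar 7 tick 0 v(1,): C3->D4 leap 14st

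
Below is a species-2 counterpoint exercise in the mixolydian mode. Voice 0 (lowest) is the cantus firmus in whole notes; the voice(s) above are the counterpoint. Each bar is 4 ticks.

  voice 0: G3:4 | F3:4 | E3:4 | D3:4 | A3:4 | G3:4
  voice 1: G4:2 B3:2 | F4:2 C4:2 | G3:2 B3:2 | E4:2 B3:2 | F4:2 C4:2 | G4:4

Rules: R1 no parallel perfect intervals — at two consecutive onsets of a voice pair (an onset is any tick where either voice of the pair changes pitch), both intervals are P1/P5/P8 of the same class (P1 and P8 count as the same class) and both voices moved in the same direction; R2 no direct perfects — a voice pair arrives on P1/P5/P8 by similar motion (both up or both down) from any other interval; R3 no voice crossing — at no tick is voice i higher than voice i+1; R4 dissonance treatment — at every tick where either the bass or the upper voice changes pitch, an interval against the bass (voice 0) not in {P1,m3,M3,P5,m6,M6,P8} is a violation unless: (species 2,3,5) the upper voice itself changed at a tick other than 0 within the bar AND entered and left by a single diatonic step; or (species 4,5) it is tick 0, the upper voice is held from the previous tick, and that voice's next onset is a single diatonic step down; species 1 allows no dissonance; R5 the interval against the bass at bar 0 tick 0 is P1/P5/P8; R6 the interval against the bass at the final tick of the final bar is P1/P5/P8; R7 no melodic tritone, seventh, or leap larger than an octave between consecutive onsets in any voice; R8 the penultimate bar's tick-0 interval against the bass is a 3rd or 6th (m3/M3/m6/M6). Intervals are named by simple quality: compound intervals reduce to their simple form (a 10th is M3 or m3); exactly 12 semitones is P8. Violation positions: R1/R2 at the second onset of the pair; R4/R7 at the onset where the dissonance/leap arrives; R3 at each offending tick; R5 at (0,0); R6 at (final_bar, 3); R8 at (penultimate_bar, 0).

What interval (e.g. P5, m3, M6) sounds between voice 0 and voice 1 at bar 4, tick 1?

m6

voice 0=A3 voice 1=F4 -> m6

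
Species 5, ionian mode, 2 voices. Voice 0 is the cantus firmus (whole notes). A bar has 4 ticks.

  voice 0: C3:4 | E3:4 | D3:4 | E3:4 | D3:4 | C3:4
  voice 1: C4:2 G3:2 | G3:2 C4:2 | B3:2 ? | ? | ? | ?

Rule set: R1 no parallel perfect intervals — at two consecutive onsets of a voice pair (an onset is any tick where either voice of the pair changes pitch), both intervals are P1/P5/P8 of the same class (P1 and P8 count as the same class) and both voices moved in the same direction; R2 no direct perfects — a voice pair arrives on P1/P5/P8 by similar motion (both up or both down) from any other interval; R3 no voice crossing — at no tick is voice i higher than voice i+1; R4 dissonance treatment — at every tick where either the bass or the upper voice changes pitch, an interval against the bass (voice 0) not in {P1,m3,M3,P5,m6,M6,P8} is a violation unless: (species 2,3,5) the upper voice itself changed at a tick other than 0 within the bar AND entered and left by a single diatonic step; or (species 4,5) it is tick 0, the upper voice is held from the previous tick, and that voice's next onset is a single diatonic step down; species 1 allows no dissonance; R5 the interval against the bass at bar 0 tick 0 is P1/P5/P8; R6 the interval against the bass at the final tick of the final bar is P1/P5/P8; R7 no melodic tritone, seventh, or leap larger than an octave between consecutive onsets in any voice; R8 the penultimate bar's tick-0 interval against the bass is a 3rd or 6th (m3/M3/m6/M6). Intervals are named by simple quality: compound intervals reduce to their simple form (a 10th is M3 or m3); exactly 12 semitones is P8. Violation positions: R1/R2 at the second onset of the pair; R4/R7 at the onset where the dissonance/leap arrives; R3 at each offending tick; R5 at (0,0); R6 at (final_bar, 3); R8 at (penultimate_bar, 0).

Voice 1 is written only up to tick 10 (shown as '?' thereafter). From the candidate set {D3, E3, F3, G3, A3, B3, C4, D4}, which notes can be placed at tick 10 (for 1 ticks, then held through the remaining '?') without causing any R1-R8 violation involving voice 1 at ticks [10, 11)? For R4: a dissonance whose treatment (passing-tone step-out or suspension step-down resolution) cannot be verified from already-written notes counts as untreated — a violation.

{A3, B3, D3, D4}

D3: legal
E3: violates R4
F3: violates R7
G3: violates R4
A3: legal
B3: legal
C4: violates R4
D4: legal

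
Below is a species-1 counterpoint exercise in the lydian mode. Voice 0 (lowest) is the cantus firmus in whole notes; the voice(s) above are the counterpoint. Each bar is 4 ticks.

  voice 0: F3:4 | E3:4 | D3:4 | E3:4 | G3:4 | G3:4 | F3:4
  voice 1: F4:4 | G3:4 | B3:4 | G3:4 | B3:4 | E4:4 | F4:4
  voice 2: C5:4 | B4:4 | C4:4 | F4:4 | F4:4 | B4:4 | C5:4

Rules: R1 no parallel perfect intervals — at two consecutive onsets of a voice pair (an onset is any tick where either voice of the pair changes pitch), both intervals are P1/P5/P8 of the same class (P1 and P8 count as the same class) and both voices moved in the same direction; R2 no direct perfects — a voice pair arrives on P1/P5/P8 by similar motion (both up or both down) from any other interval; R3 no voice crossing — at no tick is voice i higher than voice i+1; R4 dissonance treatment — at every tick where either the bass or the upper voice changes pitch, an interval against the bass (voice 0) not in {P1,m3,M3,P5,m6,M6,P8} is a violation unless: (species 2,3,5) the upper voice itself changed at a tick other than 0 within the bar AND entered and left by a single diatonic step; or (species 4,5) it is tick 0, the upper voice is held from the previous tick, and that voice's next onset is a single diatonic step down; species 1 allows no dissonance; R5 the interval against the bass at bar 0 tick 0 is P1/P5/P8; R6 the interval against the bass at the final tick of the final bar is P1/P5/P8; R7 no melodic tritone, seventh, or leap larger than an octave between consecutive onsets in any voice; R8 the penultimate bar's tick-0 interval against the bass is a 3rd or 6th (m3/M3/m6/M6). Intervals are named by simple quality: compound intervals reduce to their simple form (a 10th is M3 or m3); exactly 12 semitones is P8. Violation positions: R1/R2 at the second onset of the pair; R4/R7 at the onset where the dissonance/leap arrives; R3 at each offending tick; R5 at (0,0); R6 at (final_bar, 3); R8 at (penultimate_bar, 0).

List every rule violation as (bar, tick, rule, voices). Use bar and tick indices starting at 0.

bar 0: v0=F3 v1=F4 v2=C5 downbeat P5
bar 1: v0=E3 v1=G3 v2=B4 downbeat P5
bar 2: v0=D3 v1=B3 v2=C4 downbeat m7
bar 3: v0=E3 v1=G3 v2=F4 downbeat m2
bar 4: v0=G3 v1=B3 v2=F4 downbeat m7
bar 5: v0=G3 v1=E4 v2=B4 downbeat M3
bar 6: v0=F3 v1=F4 v2=C5 downbeat P5
  -> R1 @ bar 1 tick 0 v(0, 2): F3/C5 P5 -> E3/B4 P5 similar
  -> R7 @ bar 1 tick 0 v(1,): F4->G3 leap 10st
  -> R4 @ bar 2 tick 0 v(0, 2): D3/C4 m7 untreated
  -> R7 @ bar 2 tick 0 v(2,): B4->C4 leap 11st
  -> R4 @ bar 3 tick 0 v(0, 2): E3/F4 m2 untreated
  -> R4 @ bar 4 tick 0 v(0, 2): G3/F4 m7 untreated
  -> R2 @ bar 5 tick 0 v(1, 2): B3/F4 TT -> E4/B4 P5 similar
  -> R7 @ bar 5 tick 0 v(2,): F4->B4 leap 6st
  -> R1 @ bar 6 tick 0 v(1, 2): E4/B4 P5 -> F4/C5 P5 similar

(1, 0, R1, (0, 2))
(1, 0, R7, (1,))
(2, 0, R4, (0, 2))
(2, 0, R7, (2,))
(3, 0, R4, (0, 2))
(4, 0, R4, (0, 2))
(5, 0, R2, (1, 2))
(5, 0, R7, (2,))
(6, 0, R1, (1, 2))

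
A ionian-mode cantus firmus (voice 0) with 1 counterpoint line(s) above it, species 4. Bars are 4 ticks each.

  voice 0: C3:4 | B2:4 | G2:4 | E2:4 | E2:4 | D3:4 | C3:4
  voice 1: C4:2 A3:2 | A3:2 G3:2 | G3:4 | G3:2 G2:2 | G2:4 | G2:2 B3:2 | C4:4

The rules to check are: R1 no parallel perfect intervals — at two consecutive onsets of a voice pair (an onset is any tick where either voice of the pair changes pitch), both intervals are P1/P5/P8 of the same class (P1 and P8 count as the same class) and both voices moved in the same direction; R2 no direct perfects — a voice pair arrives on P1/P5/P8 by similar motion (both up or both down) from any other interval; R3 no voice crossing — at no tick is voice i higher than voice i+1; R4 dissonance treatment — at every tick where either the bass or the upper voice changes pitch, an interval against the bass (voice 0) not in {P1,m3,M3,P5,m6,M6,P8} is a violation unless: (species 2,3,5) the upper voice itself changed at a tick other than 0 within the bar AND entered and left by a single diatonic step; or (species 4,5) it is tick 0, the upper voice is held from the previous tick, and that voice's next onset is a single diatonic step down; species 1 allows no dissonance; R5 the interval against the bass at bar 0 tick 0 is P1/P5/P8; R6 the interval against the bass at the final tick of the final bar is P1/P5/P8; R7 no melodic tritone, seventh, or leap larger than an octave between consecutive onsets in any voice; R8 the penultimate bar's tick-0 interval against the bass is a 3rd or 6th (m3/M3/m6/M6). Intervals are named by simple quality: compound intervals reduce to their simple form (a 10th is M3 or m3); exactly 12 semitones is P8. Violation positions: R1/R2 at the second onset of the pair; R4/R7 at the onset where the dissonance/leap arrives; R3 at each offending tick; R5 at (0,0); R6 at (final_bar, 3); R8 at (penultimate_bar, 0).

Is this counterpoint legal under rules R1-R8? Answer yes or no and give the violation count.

No (5 violations)

bar 0: v0=C3 v1=C4 (P8)
bar 1: v0=B2 v1=A3 (m7)
bar 2: v0=G2 v1=G3 (P8)
bar 3: v0=E2 v1=G3 (m3)
bar 4: v0=E2 v1=G2 (m3)
bar 5: v0=D3 v1=G2 (P5)
bar 6: v0=C3 v1=C4 (P8)
  R3 @ bar5.0: D3 above G2
  R7 @ bar5.0: E2->D3 leap 10st
  R8 @ bar5.0: penult P5 not 3rd/6th
  R3 @ bar5.1: D3 above G2
  R7 @ bar5.2: G2->B3 leap 16st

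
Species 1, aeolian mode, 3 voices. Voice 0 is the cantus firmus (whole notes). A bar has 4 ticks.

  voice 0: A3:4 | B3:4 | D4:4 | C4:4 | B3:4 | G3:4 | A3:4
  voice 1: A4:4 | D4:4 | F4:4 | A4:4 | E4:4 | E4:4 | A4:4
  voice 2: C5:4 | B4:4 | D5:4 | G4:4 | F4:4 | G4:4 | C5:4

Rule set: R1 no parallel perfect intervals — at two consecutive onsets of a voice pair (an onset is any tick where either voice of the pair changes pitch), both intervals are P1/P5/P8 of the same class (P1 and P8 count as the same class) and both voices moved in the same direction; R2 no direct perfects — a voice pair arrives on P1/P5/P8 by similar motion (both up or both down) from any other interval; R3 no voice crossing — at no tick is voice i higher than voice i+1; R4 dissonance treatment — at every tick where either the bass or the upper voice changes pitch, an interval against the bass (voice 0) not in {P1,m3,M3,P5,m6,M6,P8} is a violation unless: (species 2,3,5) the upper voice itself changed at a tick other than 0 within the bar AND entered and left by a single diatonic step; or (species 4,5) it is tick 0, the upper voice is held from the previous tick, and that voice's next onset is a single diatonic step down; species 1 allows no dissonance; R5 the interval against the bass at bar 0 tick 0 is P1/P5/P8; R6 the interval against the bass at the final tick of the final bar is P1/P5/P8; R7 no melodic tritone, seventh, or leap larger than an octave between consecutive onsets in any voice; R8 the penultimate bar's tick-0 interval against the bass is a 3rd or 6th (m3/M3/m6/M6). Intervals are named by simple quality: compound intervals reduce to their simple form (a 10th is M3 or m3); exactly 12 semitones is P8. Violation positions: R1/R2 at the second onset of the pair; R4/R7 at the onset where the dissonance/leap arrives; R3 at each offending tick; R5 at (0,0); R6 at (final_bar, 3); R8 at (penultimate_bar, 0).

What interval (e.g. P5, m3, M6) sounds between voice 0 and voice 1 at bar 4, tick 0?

voice 0=B3 voice 1=E4 -> P4

P4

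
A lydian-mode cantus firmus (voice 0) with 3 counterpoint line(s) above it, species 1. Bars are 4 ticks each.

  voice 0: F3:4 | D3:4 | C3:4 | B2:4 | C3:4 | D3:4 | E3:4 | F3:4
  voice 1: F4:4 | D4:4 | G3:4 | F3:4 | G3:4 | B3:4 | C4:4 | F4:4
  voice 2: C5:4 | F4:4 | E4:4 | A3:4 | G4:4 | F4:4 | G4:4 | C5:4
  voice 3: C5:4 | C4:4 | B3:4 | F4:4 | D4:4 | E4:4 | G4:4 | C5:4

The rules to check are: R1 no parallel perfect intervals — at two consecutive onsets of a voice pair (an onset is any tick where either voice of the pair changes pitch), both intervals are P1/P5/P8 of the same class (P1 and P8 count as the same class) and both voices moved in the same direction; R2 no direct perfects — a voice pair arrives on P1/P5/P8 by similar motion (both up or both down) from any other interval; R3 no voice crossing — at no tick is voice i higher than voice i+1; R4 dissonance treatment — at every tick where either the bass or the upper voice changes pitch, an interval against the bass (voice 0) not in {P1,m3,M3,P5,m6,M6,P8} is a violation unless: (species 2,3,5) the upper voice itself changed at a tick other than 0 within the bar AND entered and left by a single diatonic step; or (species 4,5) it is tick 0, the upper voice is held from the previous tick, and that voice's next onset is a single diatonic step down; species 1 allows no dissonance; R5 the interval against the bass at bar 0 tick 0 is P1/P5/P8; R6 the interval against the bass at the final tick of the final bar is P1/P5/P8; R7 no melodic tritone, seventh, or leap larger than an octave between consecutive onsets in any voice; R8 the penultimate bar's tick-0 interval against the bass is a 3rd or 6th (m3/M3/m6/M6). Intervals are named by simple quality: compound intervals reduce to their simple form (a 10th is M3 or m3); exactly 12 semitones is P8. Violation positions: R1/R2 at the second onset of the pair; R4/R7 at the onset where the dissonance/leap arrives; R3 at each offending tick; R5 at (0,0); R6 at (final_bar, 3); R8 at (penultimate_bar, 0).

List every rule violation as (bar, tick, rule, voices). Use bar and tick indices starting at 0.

(1, 0, R1, (0, 1))
(1, 0, R3, (2, 3))
(1, 0, R4, (0, 3))
(1, 1, R3, (2, 3))
(1, 2, R3, (2, 3))
(1, 3, R3, (2, 3))
(2, 0, R2, (0, 1))
(2, 0, R3, (2, 3))
(2, 0, R4, (0, 3))
(2, 1, R3, (2, 3))
(2, 2, R3, (2, 3))
(2, 3, R3, (2, 3))
(3, 0, R4, (0, 1))
(3, 0, R4, (0, 2))
(3, 0, R4, (0, 3))
(3, 0, R7, (3,))
(4, 0, R2, (0, 1))
(4, 0, R2, (0, 2))
(4, 0, R2, (1, 2))
(4, 0, R3, (2, 3))
(4, 0, R4, (0, 3))
(4, 0, R7, (2,))
(4, 1, R3, (2, 3))
(4, 2, R3, (2, 3))
(4, 3, R3, (2, 3))
(5, 0, R3, (2, 3))
(5, 0, R4, (0, 3))
(5, 1, R3, (2, 3))
(5, 2, R3, (2, 3))
(5, 3, R3, (2, 3))
(6, 0, R2, (1, 2))
(6, 0, R2, (1, 3))
(6, 0, R2, (2, 3))
(7, 0, R1, (1, 2))
(7, 0, R1, (1, 3))
(7, 0, R1, (2, 3))
(7, 0, R2, (0, 1))
(7, 0, R2, (0, 2))
(7, 0, R2, (0, 3))

bar 0: v0=F3 v1=F4 v2=C5 v3=C5 downbeat P5
bar 1: v0=D3 v1=D4 v2=F4 v3=C4 downbeat m7
bar 2: v0=C3 v1=G3 v2=E4 v3=B3 downbeat M7
bar 3: v0=B2 v1=F3 v2=A3 v3=F4 downbeat TT
bar 4: v0=C3 v1=G3 v2=G4 v3=D4 downbeat M2
bar 5: v0=D3 v1=B3 v2=F4 v3=E4 downbeat M2
bar 6: v0=E3 v1=C4 v2=G4 v3=G4 downbeat m3
bar 7: v0=F3 v1=F4 v2=C5 v3=C5 downbeat P5
  -> R1 @ bar 1 tick 0 v(0, 1): F3/F4 P8 -> D3/D4 P8 similar
  -> R3 @ bar 1 tick 0 v(2, 3): F4 above C4
  -> R4 @ bar 1 tick 0 v(0, 3): D3/C4 m7 untreated
  -> R3 @ bar 1 tick 1 v(2, 3): F4 above C4
  -> R3 @ bar 1 tick 2 v(2, 3): F4 above C4
  -> R3 @ bar 1 tick 3 v(2, 3): F4 above C4
  -> R2 @ bar 2 tick 0 v(0, 1): D3/D4 P8 -> C3/G3 P5 similar
  -> R3 @ bar 2 tick 0 v(2, 3): E4 above B3
  -> R4 @ bar 2 tick 0 v(0, 3): C3/B3 M7 untreated
  -> R3 @ bar 2 tick 1 v(2, 3): E4 above B3
  -> R3 @ bar 2 tick 2 v(2, 3): E4 above B3
  -> R3 @ bar 2 tick 3 v(2, 3): E4 above B3
  -> R4 @ bar 3 tick 0 v(0, 1): B2/F3 TT untreated
  -> R4 @ bar 3 tick 0 v(0, 2): B2/A3 m7 untreated
  -> R4 @ bar 3 tick 0 v(0, 3): B2/F4 TT untreated
  -> R7 @ bar 3 tick 0 v(3,): B3->F4 leap 6st
  -> R2 @ bar 4 tick 0 v(0, 1): B2/F3 TT -> C3/G3 P5 similar
  -> R2 @ bar 4 tick 0 v(0, 2): B2/A3 m7 -> C3/G4 P5 similar
  -> R2 @ bar 4 tick 0 v(1, 2): F3/A3 M3 -> G3/G4 P8 similar
  -> R3 @ bar 4 tick 0 v(2, 3): G4 above D4
  -> R4 @ bar 4 tick 0 v(0, 3): C3/D4 M2 untreated
  -> R7 @ bar 4 tick 0 v(2,): A3->G4 leap 10st
  -> R3 @ bar 4 tick 1 v(2, 3): G4 above D4
  -> R3 @ bar 4 tick 2 v(2, 3): G4 above D4
  -> R3 @ bar 4 tick 3 v(2, 3): G4 above D4
  -> R3 @ bar 5 tick 0 v(2, 3): F4 above E4
  -> R4 @ bar 5 tick 0 v(0, 3): D3/E4 M2 untreated
  -> R3 @ bar 5 tick 1 v(2, 3): F4 above E4
  -> R3 @ bar 5 tick 2 v(2, 3): F4 above E4
  -> R3 @ bar 5 tick 3 v(2, 3): F4 above E4
  -> R2 @ bar 6 tick 0 v(1, 2): B3/F4 TT -> C4/G4 P5 similar
  -> R2 @ bar 6 tick 0 v(1, 3): B3/E4 P4 -> C4/G4 P5 similar
  -> R2 @ bar 6 tick 0 v(2, 3): F4/E4 m2 -> G4/G4 P1 similar
  -> R1 @ bar 7 tick 0 v(1, 2): C4/G4 P5 -> F4/C5 P5 similar
  -> R1 @ bar 7 tick 0 v(1, 3): C4/G4 P5 -> F4/C5 P5 similar
  -> R1 @ bar 7 tick 0 v(2, 3): G4/G4 P1 -> C5/C5 P1 similar
  -> R2 @ bar 7 tick 0 v(0, 1): E3/C4 m6 -> F3/F4 P8 similar
  -> R2 @ bar 7 tick 0 v(0, 2): E3/G4 m3 -> F3/C5 P5 similar
  -> R2 @ bar 7 tick 0 v(0, 3): E3/G4 m3 -> F3/C5 P5 similar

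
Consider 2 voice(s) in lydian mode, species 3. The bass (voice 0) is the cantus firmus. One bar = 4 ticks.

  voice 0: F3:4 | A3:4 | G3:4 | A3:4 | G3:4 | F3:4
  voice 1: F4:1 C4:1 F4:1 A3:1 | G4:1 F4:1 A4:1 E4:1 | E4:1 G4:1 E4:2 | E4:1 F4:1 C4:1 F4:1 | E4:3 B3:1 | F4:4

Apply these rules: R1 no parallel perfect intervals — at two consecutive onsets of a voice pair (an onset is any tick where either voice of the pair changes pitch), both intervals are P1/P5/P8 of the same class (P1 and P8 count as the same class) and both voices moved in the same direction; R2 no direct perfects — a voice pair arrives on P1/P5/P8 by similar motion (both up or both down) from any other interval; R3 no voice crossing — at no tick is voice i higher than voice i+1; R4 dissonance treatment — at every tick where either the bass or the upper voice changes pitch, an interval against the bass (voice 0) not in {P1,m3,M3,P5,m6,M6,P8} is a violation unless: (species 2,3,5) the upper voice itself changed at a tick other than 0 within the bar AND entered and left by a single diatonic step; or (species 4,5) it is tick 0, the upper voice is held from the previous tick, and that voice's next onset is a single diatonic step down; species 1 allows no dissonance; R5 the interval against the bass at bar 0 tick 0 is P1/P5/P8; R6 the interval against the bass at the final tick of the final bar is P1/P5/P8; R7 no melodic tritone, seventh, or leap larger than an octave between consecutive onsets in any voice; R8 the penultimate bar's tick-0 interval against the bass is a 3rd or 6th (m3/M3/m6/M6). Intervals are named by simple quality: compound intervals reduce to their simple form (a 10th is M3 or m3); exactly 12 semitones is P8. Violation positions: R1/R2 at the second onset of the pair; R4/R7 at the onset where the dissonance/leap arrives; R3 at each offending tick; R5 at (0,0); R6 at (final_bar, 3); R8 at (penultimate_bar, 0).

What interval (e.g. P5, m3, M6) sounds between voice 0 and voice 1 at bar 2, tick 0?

M6

voice 0=G3 voice 1=E4 -> M6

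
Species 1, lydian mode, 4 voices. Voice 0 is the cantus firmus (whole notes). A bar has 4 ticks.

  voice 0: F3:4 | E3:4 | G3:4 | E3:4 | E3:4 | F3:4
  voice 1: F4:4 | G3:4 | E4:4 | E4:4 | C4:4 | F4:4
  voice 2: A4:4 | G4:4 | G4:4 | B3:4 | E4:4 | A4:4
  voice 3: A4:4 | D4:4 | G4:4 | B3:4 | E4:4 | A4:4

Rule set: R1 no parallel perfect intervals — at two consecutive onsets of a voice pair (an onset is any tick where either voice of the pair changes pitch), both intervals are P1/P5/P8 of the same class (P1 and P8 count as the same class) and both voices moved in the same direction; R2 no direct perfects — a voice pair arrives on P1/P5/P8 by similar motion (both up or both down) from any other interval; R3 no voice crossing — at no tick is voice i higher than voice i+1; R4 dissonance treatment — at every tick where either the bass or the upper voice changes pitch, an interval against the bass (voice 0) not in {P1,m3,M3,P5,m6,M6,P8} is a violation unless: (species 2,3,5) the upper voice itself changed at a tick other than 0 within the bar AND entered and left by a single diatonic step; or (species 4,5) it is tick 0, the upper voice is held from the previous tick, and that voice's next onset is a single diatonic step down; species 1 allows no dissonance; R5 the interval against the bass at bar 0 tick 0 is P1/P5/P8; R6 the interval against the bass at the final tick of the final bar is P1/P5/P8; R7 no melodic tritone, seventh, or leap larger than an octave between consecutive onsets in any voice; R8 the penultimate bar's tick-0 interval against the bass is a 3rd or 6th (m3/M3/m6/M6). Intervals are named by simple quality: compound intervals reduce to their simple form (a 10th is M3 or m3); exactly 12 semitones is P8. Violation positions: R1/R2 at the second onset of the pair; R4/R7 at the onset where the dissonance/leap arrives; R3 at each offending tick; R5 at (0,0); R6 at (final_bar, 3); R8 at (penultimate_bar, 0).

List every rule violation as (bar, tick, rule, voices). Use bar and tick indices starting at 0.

bar 0: v0=F3 v1=F4 v2=A4 v3=A4 downbeat M3
bar 1: v0=E3 v1=G3 v2=G4 v3=D4 downbeat m7
bar 2: v0=G3 v1=E4 v2=G4 v3=G4 downbeat P8
bar 3: v0=E3 v1=E4 v2=B3 v3=B3 downbeat P5
bar 4: v0=E3 v1=C4 v2=E4 v3=E4 downbeat P8
bar 5: v0=F3 v1=F4 v2=A4 v3=A4 downbeat M3
  -> R5 @ bar 0 tick 0 v(0, 2): opens on M3
  -> R5 @ bar 0 tick 0 v(0, 3): opens on M3
  -> R2 @ bar 1 tick 0 v(1, 2): F4/A4 M3 -> G3/G4 P8 similar
  -> R2 @ bar 1 tick 0 v(1, 3): F4/A4 M3 -> G3/D4 P5 similar
  -> R3 @ bar 1 tick 0 v(2, 3): G4 above D4
  -> R4 @ bar 1 tick 0 v(0, 3): E3/D4 m7 untreated
  -> R7 @ bar 1 tick 0 v(1,): F4->G3 leap 10st
  -> R3 @ bar 1 tick 1 v(2, 3): G4 above D4
  -> R3 @ bar 1 tick 2 v(2, 3): G4 above D4
  -> R3 @ bar 1 tick 3 v(2, 3): G4 above D4
  -> R2 @ bar 2 tick 0 v(0, 3): E3/D4 m7 -> G3/G4 P8 similar
  -> R1 @ bar 3 tick 0 v(2, 3): G4/G4 P1 -> B3/B3 P1 similar
  -> R2 @ bar 3 tick 0 v(0, 2): G3/G4 P8 -> E3/B3 P5 similar
  -> R2 @ bar 3 tick 0 v(0, 3): G3/G4 P8 -> E3/B3 P5 similar
  -> R3 @ bar 3 tick 0 v(1, 2): E4 above B3
  -> R3 @ bar 3 tick 1 v(1, 2): E4 above B3
  -> R3 @ bar 3 tick 2 v(1, 2): E4 above B3
  -> R3 @ bar 3 tick 3 v(1, 2): E4 above B3
  -> R1 @ bar 4 tick 0 v(2, 3): B3/B3 P1 -> E4/E4 P1 similar
  -> R8 @ bar 4 tick 0 v(0, 2): penult P8 not 3rd/6th
  -> R8 @ bar 4 tick 0 v(0, 3): penult P8 not 3rd/6th
  -> R1 @ bar 5 tick 0 v(2, 3): E4/E4 P1 -> A4/A4 P1 similar
  -> R2 @ bar 5 tick 0 v(0, 1): E3/C4 m6 -> F3/F4 P8 similar
  -> R6 @ bar 5 tick 3 v(0, 2): closes on M3
  -> R6 @ bar 5 tick 3 v(0, 3): closes on M3

(0, 0, R5, (0, 2))
(0, 0, R5, (0, 3))
(1, 0, R2, (1, 2))
(1, 0, R2, (1, 3))
(1, 0, R3, (2, 3))
(1, 0, R4, (0, 3))
(1, 0, R7, (1,))
(1, 1, R3, (2, 3))
(1, 2, R3, (2, 3))
(1, 3, R3, (2, 3))
(2, 0, R2, (0, 3))
(3, 0, R1, (2, 3))
(3, 0, R2, (0, 2))
(3, 0, R2, (0, 3))
(3, 0, R3, (1, 2))
(3, 1, R3, (1, 2))
(3, 2, R3, (1, 2))
(3, 3, R3, (1, 2))
(4, 0, R1, (2, 3))
(4, 0, R8, (0, 2))
(4, 0, R8, (0, 3))
(5, 0, R1, (2, 3))
(5, 0, R2, (0, 1))
(5, 3, R6, (0, 2))
(5, 3, R6, (0, 3))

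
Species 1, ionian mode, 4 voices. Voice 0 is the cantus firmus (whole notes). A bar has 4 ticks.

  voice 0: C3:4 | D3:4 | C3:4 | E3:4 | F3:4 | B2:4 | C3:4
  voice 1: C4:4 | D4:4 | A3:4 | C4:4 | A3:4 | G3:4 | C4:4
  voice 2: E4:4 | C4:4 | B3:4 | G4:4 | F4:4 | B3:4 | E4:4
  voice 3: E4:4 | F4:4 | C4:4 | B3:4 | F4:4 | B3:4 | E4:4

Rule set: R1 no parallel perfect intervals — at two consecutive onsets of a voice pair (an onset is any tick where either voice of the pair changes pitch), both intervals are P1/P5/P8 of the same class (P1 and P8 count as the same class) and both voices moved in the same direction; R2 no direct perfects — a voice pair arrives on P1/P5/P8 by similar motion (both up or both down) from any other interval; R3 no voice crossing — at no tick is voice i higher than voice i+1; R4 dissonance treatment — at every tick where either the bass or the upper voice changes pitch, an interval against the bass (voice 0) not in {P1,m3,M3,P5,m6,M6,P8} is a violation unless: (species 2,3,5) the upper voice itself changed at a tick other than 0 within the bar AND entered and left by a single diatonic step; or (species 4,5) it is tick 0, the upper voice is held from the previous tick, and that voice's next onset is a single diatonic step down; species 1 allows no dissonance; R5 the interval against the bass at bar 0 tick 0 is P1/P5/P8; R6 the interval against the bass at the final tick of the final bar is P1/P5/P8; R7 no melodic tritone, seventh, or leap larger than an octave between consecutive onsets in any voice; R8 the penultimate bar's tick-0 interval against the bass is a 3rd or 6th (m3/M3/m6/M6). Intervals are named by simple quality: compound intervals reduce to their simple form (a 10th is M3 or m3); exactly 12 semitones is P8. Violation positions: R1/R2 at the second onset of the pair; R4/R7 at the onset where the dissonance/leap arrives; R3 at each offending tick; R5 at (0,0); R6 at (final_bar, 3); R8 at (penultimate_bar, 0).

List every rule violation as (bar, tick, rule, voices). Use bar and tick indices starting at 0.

(0, 0, R5, (0, 2))
(0, 0, R5, (0, 3))
(1, 0, R1, (0, 1))
(1, 0, R3, (1, 2))
(1, 0, R4, (0, 2))
(1, 1, R3, (1, 2))
(1, 2, R3, (1, 2))
(1, 3, R3, (1, 2))
(2, 0, R2, (0, 3))
(2, 0, R4, (0, 2))
(3, 0, R2, (1, 2))
(3, 0, R3, (2, 3))
(3, 1, R3, (2, 3))
(3, 2, R3, (2, 3))
(3, 3, R3, (2, 3))
(4, 0, R2, (0, 3))
(4, 0, R7, (3,))
(5, 0, R1, (0, 2))
(5, 0, R1, (0, 3))
(5, 0, R1, (2, 3))
(5, 0, R7, (0,))
(5, 0, R7, (2,))
(5, 0, R7, (3,))
(5, 0, R8, (0, 2))
(5, 0, R8, (0, 3))
(6, 0, R1, (2, 3))
(6, 0, R2, (0, 1))
(6, 3, R6, (0, 2))
(6, 3, R6, (0, 3))

bar 0: v0=C3 v1=C4 v2=E4 v3=E4 downbeat M3
bar 1: v0=D3 v1=D4 v2=C4 v3=F4 downbeat m3
bar 2: v0=C3 v1=A3 v2=B3 v3=C4 downbeat P8
bar 3: v0=E3 v1=C4 v2=G4 v3=B3 downbeat P5
bar 4: v0=F3 v1=A3 v2=F4 v3=F4 downbeat P8
bar 5: v0=B2 v1=G3 v2=B3 v3=B3 downbeat P8
bar 6: v0=C3 v1=C4 v2=E4 v3=E4 downbeat M3
  -> R5 @ bar 0 tick 0 v(0, 2): opens on M3
  -> R5 @ bar 0 tick 0 v(0, 3): opens on M3
  -> R1 @ bar 1 tick 0 v(0, 1): C3/C4 P8 -> D3/D4 P8 similar
  -> R3 @ bar 1 tick 0 v(1, 2): D4 above C4
  -> R4 @ bar 1 tick 0 v(0, 2): D3/C4 m7 untreated
  -> R3 @ bar 1 tick 1 v(1, 2): D4 above C4
  -> R3 @ bar 1 tick 2 v(1, 2): D4 above C4
  -> R3 @ bar 1 tick 3 v(1, 2): D4 above C4
  -> R2 @ bar 2 tick 0 v(0, 3): D3/F4 m3 -> C3/C4 P8 similar
  -> R4 @ bar 2 tick 0 v(0, 2): C3/B3 M7 untreated
  -> R2 @ bar 3 tick 0 v(1, 2): A3/B3 M2 -> C4/G4 P5 similar
  -> R3 @ bar 3 tick 0 v(2, 3): G4 above B3
  -> R3 @ bar 3 tick 1 v(2, 3): G4 above B3
  -> R3 @ bar 3 tick 2 v(2, 3): G4 above B3
  -> R3 @ bar 3 tick 3 v(2, 3): G4 above B3
  -> R2 @ bar 4 tick 0 v(0, 3): E3/B3 P5 -> F3/F4 P8 similar
  -> R7 @ bar 4 tick 0 v(3,): B3->F4 leap 6st
  -> R1 @ bar 5 tick 0 v(0, 2): F3/F4 P8 -> B2/B3 P8 similar
  -> R1 @ bar 5 tick 0 v(0, 3): F3/F4 P8 -> B2/B3 P8 similar
  -> R1 @ bar 5 tick 0 v(2, 3): F4/F4 P1 -> B3/B3 P1 similar
  -> R7 @ bar 5 tick 0 v(0,): F3->B2 leap 6st
  -> R7 @ bar 5 tick 0 v(2,): F4->B3 leap 6st
  -> R7 @ bar 5 tick 0 v(3,): F4->B3 leap 6st
  -> R8 @ bar 5 tick 0 v(0, 2): penult P8 not 3rd/6th
  -> R8 @ bar 5 tick 0 v(0, 3): penult P8 not 3rd/6th
  -> R1 @ bar 6 tick 0 v(2, 3): B3/B3 P1 -> E4/E4 P1 similar
  -> R2 @ bar 6 tick 0 v(0, 1): B2/G3 m6 -> C3/C4 P8 similar
  -> R6 @ bar 6 tick 3 v(0, 2): closes on M3
  -> R6 @ bar 6 tick 3 v(0, 3): closes on M3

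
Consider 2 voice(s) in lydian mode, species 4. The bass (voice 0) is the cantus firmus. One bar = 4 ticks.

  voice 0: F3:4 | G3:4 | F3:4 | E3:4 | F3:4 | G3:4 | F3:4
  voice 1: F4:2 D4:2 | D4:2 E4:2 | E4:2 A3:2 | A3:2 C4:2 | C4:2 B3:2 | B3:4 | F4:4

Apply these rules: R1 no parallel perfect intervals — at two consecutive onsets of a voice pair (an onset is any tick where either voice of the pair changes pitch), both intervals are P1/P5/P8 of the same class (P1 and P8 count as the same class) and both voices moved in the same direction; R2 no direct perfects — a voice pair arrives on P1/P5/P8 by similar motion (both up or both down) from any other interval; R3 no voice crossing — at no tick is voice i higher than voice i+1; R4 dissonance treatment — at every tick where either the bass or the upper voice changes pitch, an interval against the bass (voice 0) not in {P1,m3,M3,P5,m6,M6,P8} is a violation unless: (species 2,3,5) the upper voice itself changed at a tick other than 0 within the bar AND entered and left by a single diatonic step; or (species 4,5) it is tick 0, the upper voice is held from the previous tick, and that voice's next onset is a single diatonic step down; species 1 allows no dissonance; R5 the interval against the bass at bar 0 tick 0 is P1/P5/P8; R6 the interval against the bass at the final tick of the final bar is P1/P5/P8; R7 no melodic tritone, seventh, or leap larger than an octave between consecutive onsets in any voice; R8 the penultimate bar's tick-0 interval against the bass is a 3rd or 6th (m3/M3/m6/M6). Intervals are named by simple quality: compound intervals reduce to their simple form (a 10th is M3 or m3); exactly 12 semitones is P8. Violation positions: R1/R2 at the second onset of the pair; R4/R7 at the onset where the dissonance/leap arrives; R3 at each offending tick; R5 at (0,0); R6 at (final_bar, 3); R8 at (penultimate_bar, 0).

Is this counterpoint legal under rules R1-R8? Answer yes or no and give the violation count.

No (4 violations)

bar 0: v0=F3 v1=F4 (P8)
bar 1: v0=G3 v1=D4 (P5)
bar 2: v0=F3 v1=E4 (M7)
bar 3: v0=E3 v1=A3 (P4)
bar 4: v0=F3 v1=C4 (P5)
bar 5: v0=G3 v1=B3 (M3)
bar 6: v0=F3 v1=F4 (P8)
  R4 @ bar2.0: F3/E4 M7 untreated
  R4 @ bar3.0: E3/A3 P4 untreated
  R4 @ bar4.2: F3/B3 TT untreated
  R7 @ bar6.0: B3->F4 leap 6st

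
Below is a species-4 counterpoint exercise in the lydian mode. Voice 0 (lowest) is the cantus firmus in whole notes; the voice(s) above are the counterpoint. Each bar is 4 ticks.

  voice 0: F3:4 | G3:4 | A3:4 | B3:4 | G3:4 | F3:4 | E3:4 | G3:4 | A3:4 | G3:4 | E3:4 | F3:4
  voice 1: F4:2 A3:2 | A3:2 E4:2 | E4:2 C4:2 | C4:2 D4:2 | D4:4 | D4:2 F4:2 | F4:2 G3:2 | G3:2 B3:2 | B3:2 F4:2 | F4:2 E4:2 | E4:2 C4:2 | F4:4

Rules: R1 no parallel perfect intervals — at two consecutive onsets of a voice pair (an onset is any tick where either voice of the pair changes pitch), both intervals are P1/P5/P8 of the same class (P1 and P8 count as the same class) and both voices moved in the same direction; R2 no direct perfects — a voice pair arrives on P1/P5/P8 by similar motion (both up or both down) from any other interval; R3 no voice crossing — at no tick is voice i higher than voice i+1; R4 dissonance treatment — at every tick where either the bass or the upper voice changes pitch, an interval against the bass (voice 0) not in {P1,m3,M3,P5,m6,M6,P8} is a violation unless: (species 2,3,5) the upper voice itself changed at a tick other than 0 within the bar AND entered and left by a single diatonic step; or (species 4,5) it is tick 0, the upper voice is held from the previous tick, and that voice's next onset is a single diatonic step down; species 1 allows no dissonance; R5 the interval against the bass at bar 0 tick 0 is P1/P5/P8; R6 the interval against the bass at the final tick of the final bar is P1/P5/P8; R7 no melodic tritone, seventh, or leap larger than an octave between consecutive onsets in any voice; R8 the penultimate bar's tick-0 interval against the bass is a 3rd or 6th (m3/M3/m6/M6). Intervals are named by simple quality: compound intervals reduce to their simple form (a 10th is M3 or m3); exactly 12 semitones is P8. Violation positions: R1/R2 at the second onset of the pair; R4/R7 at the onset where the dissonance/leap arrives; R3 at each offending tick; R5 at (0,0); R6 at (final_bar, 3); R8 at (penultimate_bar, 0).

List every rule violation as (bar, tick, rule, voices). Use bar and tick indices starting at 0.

bar 0: v0=F3 v1=F4 downbeat P8
bar 1: v0=G3 v1=A3 downbeat M2
bar 2: v0=A3 v1=E4 downbeat P5
bar 3: v0=B3 v1=C4 downbeat m2
bar 4: v0=G3 v1=D4 downbeat P5
bar 5: v0=F3 v1=D4 downbeat M6
bar 6: v0=E3 v1=F4 downbeat m2
bar 7: v0=G3 v1=G3 downbeat P1
bar 8: v0=A3 v1=B3 downbeat M2
bar 9: v0=G3 v1=F4 downbeat m7
bar 10: v0=E3 v1=E4 downbeat P8
bar 11: v0=F3 v1=F4 downbeat P8
  -> R4 @ bar 1 tick 0 v(0, 1): G3/A3 M2 untreated
  -> R4 @ bar 3 tick 0 v(0, 1): B3/C4 m2 untreated
  -> R4 @ bar 6 tick 0 v(0, 1): E3/F4 m2 untreated
  -> R7 @ bar 6 tick 2 v(1,): F4->G3 leap 10st
  -> R4 @ bar 8 tick 0 v(0, 1): A3/B3 M2 untreated
  -> R7 @ bar 8 tick 2 v(1,): B3->F4 leap 6st
  -> R8 @ bar 10 tick 0 v(0, 1): penult P8 not 3rd/6th
  -> R2 @ bar 11 tick 0 v(0, 1): E3/C4 m6 -> F3/F4 P8 similar

(1, 0, R4, (0, 1))
(3, 0, R4, (0, 1))
(6, 0, R4, (0, 1))
(6, 2, R7, (1,))
(8, 0, R4, (0, 1))
(8, 2, R7, (1,))
(10, 0, R8, (0, 1))
(11, 0, R2, (0, 1))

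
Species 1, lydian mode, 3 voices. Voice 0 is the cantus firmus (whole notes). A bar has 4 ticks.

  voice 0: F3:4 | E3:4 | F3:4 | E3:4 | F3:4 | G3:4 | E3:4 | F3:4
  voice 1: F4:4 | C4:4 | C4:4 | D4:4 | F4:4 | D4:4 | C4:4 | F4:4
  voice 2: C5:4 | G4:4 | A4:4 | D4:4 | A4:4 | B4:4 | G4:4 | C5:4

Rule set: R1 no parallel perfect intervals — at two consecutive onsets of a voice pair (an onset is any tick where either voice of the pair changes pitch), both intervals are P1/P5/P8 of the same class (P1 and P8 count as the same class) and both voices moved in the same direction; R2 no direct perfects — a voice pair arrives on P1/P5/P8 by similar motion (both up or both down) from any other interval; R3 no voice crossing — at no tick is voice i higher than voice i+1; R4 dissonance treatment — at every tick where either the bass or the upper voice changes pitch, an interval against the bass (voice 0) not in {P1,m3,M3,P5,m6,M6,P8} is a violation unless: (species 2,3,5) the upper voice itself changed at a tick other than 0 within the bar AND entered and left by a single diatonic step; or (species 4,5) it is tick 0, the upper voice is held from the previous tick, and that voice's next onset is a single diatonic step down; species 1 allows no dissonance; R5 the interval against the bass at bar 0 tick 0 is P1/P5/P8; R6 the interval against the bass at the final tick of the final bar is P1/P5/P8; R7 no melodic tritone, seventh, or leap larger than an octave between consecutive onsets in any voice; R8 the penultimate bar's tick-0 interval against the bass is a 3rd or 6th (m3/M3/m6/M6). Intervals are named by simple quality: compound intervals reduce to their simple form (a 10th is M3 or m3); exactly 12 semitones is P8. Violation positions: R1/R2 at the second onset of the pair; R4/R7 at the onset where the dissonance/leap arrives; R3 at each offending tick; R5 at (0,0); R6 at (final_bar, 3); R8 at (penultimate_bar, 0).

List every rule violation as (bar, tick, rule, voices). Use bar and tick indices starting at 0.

bar 0: v0=F3 v1=F4 v2=C5 downbeat P5
bar 1: v0=E3 v1=C4 v2=G4 downbeat m3
bar 2: v0=F3 v1=C4 v2=A4 downbeat M3
bar 3: v0=E3 v1=D4 v2=D4 downbeat m7
bar 4: v0=F3 v1=F4 v2=A4 downbeat M3
bar 5: v0=G3 v1=D4 v2=B4 downbeat M3
bar 6: v0=E3 v1=C4 v2=G4 downbeat m3
bar 7: v0=F3 v1=F4 v2=C5 downbeat P5
  -> R1 @ bar 1 tick 0 v(1, 2): F4/C5 P5 -> C4/G4 P5 similar
  -> R4 @ bar 3 tick 0 v(0, 1): E3/D4 m7 untreated
  -> R4 @ bar 3 tick 0 v(0, 2): E3/D4 m7 untreated
  -> R2 @ bar 4 tick 0 v(0, 1): E3/D4 m7 -> F3/F4 P8 similar
  -> R2 @ bar 6 tick 0 v(1, 2): D4/B4 M6 -> C4/G4 P5 similar
  -> R1 @ bar 7 tick 0 v(1, 2): C4/G4 P5 -> F4/C5 P5 similar
  -> R2 @ bar 7 tick 0 v(0, 1): E3/C4 m6 -> F3/F4 P8 similar
  -> R2 @ bar 7 tick 0 v(0, 2): E3/G4 m3 -> F3/C5 P5 similar

(1, 0, R1, (1, 2))
(3, 0, R4, (0, 1))
(3, 0, R4, (0, 2))
(4, 0, R2, (0, 1))
(6, 0, R2, (1, 2))
(7, 0, R1, (1, 2))
(7, 0, R2, (0, 1))
(7, 0, R2, (0, 2))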